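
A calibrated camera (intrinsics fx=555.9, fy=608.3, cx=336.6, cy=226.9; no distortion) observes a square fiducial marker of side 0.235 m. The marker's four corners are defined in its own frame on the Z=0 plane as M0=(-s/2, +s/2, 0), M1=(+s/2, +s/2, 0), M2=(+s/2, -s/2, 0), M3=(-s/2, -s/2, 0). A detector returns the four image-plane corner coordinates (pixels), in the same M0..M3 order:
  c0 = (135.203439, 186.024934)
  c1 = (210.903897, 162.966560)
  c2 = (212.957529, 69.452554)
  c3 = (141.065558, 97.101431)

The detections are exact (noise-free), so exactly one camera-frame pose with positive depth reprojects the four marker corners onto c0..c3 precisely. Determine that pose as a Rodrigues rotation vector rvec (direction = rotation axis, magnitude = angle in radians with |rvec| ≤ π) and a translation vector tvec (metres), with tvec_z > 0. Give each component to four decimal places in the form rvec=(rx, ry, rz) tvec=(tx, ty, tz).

Intrinsics K: fx=555.9, fy=608.3, cx=336.6, cy=226.9
Marker side s = 0.235 m; corners in marker frame (Z=0):
  M0 = (-0.1175, +0.1175, 0)
  M1 = (+0.1175, +0.1175, 0)
  M2 = (+0.1175, -0.1175, 0)
  M3 = (-0.1175, -0.1175, 0)
Detected image corners:
  c0 = (135.203439, 186.024934) px
  c1 = (210.903897, 162.966560) px
  c2 = (212.957529, 69.452554) px
  c3 = (141.065558, 97.101431) px
Planar DLT: solve 8×8 A·h = b for H (H[2,2]=1):
  H  [+264.90804 -58.16913 +173.87603]
  H  [-144.16117 +357.60870 +128.04527]
  H  [-0.27935 -0.23459 +1.00000]
B = K⁻¹H; ‖b₁‖=0.715946, ‖b₂‖=0.715946; λ = 2/(‖b₁‖+‖b₂‖) = 1.396753, sign → tz>0 ⇒ λ=+1.396753
r₁ = λ·B[:,0] = (+0.90186,-0.18548,-0.39018); r₂ = λ·B[:,1] = (+0.05225,+0.94335,-0.32767)
r₃ = r₁×r₂ = (+0.42885,+0.27512,+0.86046); SVD([r₁ r₂ r₃]) → R = UVᵀ:
  R  [+0.90186 +0.05225 +0.42885]
  R  [-0.18548 +0.94335 +0.27512]
  R  [-0.39018 -0.32767 +0.86046]
t = (-0.40886, -0.22699, +1.39675) m
tr R = 2.705673; θ = arccos((tr R − 1)/2) = 0.549403 rad = 31.478°
axis k = ((R−Rᵀ)₃₂, (R−Rᵀ)₁₃, (R−Rᵀ)₂₁) / (2 sinθ) = (-0.577188, +0.784244, -0.227628)
rvec = θ·k = (-0.317109, +0.430866, -0.125059)

rvec=(-0.3171, 0.4309, -0.1251) tvec=(-0.4089, -0.2270, 1.3968)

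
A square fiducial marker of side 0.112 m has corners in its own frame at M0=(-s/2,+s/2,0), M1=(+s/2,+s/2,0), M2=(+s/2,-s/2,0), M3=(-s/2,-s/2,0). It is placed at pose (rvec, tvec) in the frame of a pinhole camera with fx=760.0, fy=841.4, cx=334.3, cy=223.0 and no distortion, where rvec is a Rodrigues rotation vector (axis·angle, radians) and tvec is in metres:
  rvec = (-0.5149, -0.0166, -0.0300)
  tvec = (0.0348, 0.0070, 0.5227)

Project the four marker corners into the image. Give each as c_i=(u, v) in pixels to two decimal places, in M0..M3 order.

c0=(304.56, 320.27) c1=(476.07, 315.10) c2=(456.83, 157.27) c3=(302.45, 161.16)

Intrinsics K: fx=760.0, fy=841.4, cx=334.3, cy=223.0
Marker side s = 0.112 m; corners in marker frame (Z=0):
  M0 = (-0.0560, +0.0560, 0)
  M1 = (+0.0560, +0.0560, 0)
  M2 = (+0.0560, -0.0560, 0)
  M3 = (-0.0560, -0.0560, 0)
rvec = (-0.5149, -0.0166, -0.0300), |rvec| = θ = 0.51604 rad = 29.567°
Rodrigues: sinθ=0.49344, 1−cosθ=0.13022; R = I + sinθ·[k]× + (1−cosθ)·[k]×²:
    [+0.99943 +0.03287 -0.00832]
    [-0.02451 +0.86991 +0.49259]
    [+0.02343 -0.49211 +0.87022]
t = (0.0348, 0.0070, 0.5227) m
M0: Pc = R·M0+t = (-0.01933, +0.05709, +0.49383); u = 760.0·(-0.01933)/0.49383 + 334.3 = 304.5554, v = 841.4·(+0.05709)/0.49383 + 223.0 = 320.2672
M1: Pc = R·M1+t = (+0.09261, +0.05434, +0.49645); u = 760.0·(+0.09261)/0.49645 + 334.3 = 476.0701, v = 841.4·(+0.05434)/0.49645 + 223.0 = 315.1014
M2: Pc = R·M2+t = (+0.08893, -0.04309, +0.55157); u = 760.0·(+0.08893)/0.55157 + 334.3 = 456.8317, v = 841.4·(-0.04309)/0.55157 + 223.0 = 157.2714
M3: Pc = R·M3+t = (-0.02301, -0.04034, +0.54895); u = 760.0·(-0.02301)/0.54895 + 334.3 = 302.4457, v = 841.4·(-0.04034)/0.54895 + 223.0 = 161.1643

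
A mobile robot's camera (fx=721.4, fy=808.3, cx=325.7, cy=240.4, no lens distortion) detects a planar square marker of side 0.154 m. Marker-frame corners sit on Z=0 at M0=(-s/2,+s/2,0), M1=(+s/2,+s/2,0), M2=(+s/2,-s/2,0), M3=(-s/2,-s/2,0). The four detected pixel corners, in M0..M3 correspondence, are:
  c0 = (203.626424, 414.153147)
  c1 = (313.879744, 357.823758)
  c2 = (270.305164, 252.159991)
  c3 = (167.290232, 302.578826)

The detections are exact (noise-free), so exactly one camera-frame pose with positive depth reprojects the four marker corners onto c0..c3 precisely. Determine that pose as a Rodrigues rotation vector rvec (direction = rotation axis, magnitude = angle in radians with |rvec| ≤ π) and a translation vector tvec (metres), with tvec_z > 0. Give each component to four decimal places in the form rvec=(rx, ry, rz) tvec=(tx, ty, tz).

Intrinsics K: fx=721.4, fy=808.3, cx=325.7, cy=240.4
Marker side s = 0.154 m; corners in marker frame (Z=0):
  M0 = (-0.0770, +0.0770, 0)
  M1 = (+0.0770, +0.0770, 0)
  M2 = (+0.0770, -0.0770, 0)
  M3 = (-0.0770, -0.0770, 0)
Detected image corners:
  c0 = (203.626424, 414.153147) px
  c1 = (313.879744, 357.823758) px
  c2 = (270.305164, 252.159991) px
  c3 = (167.290232, 302.578826) px
Planar DLT: solve 8×8 A·h = b for H (H[2,2]=1):
  H  [+719.12907 +144.07891 +238.50490]
  H  [-307.56503 +544.59668 +329.41737]
  H  [+0.11549 -0.48406 +1.00000]
B = K⁻¹H; ‖b₁‖=1.038230, ‖b₂‖=1.038230; λ = 2/(‖b₁‖+‖b₂‖) = 0.963177, sign → tz>0 ⇒ λ=+0.963177
r₁ = λ·B[:,0] = (+0.90992,-0.39958,+0.11124); r₂ = λ·B[:,1] = (+0.40286,+0.78761,-0.46623)
r₃ = r₁×r₂ = (+0.09869,+0.46905,+0.87764); SVD([r₁ r₂ r₃]) → R = UVᵀ:
  R  [+0.90992 +0.40286 +0.09869]
  R  [-0.39958 +0.78761 +0.46905]
  R  [+0.11124 -0.46623 +0.87764]
t = (-0.11642, +0.10607, +0.96318) m
tr R = 2.575176; θ = arccos((tr R − 1)/2) = 0.663911 rad = 38.039°
axis k = ((R−Rᵀ)₃₂, (R−Rᵀ)₁₃, (R−Rᵀ)₂₁) / (2 sinθ) = (-0.758907, -0.010182, -0.651120)
rvec = θ·k = (-0.503847, -0.006760, -0.432286)

rvec=(-0.5038, -0.0068, -0.4323) tvec=(-0.1164, 0.1061, 0.9632)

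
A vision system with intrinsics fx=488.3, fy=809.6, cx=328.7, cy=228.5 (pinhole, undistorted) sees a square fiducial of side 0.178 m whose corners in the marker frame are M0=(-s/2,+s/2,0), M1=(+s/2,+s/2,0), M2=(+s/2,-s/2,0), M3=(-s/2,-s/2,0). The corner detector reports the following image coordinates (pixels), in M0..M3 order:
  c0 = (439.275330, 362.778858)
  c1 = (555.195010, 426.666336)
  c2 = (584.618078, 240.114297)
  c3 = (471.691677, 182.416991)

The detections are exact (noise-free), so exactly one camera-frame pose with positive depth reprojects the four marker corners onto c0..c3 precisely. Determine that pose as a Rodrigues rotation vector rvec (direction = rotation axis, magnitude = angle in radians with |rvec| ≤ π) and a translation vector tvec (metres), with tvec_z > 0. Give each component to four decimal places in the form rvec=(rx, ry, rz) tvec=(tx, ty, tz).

Intrinsics K: fx=488.3, fy=809.6, cx=328.7, cy=228.5
Marker side s = 0.178 m; corners in marker frame (Z=0):
  M0 = (-0.0890, +0.0890, 0)
  M1 = (+0.0890, +0.0890, 0)
  M2 = (+0.0890, -0.0890, 0)
  M3 = (-0.0890, -0.0890, 0)
Detected image corners:
  c0 = (439.275330, 362.778858) px
  c1 = (555.195010, 426.666336) px
  c2 = (584.618078, 240.114297) px
  c3 = (471.691677, 182.416991) px
Planar DLT: solve 8×8 A·h = b for H (H[2,2]=1):
  H  [+576.40659 -267.06243 +512.28701]
  H  [+302.07644 +975.34220 +301.15937]
  H  [-0.12928 -0.18190 +1.00000]
B = K⁻¹H; ‖b₁‖=1.338266, ‖b₂‖=1.338266; λ = 2/(‖b₁‖+‖b₂‖) = 0.747236, sign → tz>0 ⇒ λ=+0.747236
r₁ = λ·B[:,0] = (+0.94709,+0.30607,-0.09661); r₂ = λ·B[:,1] = (-0.31718,+0.93857,-0.13592)
r₃ = r₁×r₂ = (+0.04907,+0.15937,+0.98600); SVD([r₁ r₂ r₃]) → R = UVᵀ:
  R  [+0.94709 -0.31718 +0.04907]
  R  [+0.30607 +0.93857 +0.15937]
  R  [-0.09661 -0.13592 +0.98600]
t = (+0.28094, +0.06706, +0.74724) m
tr R = 2.871665; θ = arccos((tr R − 1)/2) = 0.360182 rad = 20.637°
axis k = ((R−Rᵀ)₃₂, (R−Rᵀ)₁₃, (R−Rᵀ)₂₁) / (2 sinθ) = (-0.418924, +0.206664, +0.884190)
rvec = θ·k = (-0.150889, +0.074437, +0.318470)

rvec=(-0.1509, 0.0744, 0.3185) tvec=(0.2809, 0.0671, 0.7472)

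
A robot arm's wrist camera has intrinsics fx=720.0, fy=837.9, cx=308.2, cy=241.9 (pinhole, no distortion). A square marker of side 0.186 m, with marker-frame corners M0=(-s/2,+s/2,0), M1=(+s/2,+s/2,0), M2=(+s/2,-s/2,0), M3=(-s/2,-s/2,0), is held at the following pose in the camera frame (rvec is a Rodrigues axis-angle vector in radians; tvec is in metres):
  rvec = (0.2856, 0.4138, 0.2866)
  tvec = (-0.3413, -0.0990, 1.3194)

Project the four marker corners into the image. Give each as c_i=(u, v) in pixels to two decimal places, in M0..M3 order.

Intrinsics K: fx=720.0, fy=837.9, cx=308.2, cy=241.9
Marker side s = 0.186 m; corners in marker frame (Z=0):
  M0 = (-0.0930, +0.0930, 0)
  M1 = (+0.0930, +0.0930, 0)
  M2 = (+0.0930, -0.0930, 0)
  M3 = (-0.0930, -0.0930, 0)
rvec = (0.2856, 0.4138, 0.2866), |rvec| = θ = 0.57874 rad = 33.159°
Rodrigues: sinθ=0.54697, 1−cosθ=0.16285; R = I + sinθ·[k]× + (1−cosθ)·[k]×²:
    [+0.87681 -0.21341 +0.43088]
    [+0.32833 +0.92041 -0.21226]
    [-0.35129 +0.32758 +0.87709]
t = (-0.3413, -0.0990, 1.3194) m
M0: Pc = R·M0+t = (-0.44269, -0.04394, +1.38253); u = 720.0·(-0.44269)/1.38253 + 308.2 = 77.6546, v = 837.9·(-0.04394)/1.38253 + 241.9 = 215.2717
M1: Pc = R·M1+t = (-0.27960, +0.01713, +1.31720); u = 720.0·(-0.27960)/1.31720 + 308.2 = 155.3643, v = 837.9·(+0.01713)/1.31720 + 241.9 = 252.7982
M2: Pc = R·M2+t = (-0.23991, -0.15406, +1.25627); u = 720.0·(-0.23991)/1.25627 + 308.2 = 170.7012, v = 837.9·(-0.15406)/1.25627 + 241.9 = 139.1433
M3: Pc = R·M3+t = (-0.40300, -0.21513, +1.32160); u = 720.0·(-0.40300)/1.32160 + 308.2 = 88.6505, v = 837.9·(-0.21513)/1.32160 + 241.9 = 105.5058

c0=(77.65, 215.27) c1=(155.36, 252.80) c2=(170.70, 139.14) c3=(88.65, 105.51)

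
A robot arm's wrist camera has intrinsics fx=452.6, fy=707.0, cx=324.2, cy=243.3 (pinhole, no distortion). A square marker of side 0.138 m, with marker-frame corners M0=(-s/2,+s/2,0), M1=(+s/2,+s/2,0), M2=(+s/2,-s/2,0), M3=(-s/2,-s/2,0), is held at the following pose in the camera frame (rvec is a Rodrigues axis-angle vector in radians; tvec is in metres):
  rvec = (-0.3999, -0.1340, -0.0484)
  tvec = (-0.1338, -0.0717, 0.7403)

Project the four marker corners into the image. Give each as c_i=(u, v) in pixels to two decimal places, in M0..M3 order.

c0=(197.54, 236.48) c1=(286.39, 233.88) c2=(283.08, 118.92) c3=(200.37, 118.41)

Intrinsics K: fx=452.6, fy=707.0, cx=324.2, cy=243.3
Marker side s = 0.138 m; corners in marker frame (Z=0):
  M0 = (-0.0690, +0.0690, 0)
  M1 = (+0.0690, +0.0690, 0)
  M2 = (+0.0690, -0.0690, 0)
  M3 = (-0.0690, -0.0690, 0)
rvec = (-0.3999, -0.1340, -0.0484), |rvec| = θ = 0.42452 rad = 24.323°
Rodrigues: sinθ=0.41188, 1−cosθ=0.08876; R = I + sinθ·[k]× + (1−cosθ)·[k]×²:
    [+0.99000 +0.07335 -0.12048]
    [-0.02057 +0.92008 +0.39119]
    [+0.13954 -0.38480 +0.91239]
t = (-0.1338, -0.0717, 0.7403) m
M0: Pc = R·M0+t = (-0.19705, -0.00680, +0.70412); u = 452.6·(-0.19705)/0.70412 + 324.2 = 197.5394, v = 707.0·(-0.00680)/0.70412 + 243.3 = 236.4768
M1: Pc = R·M1+t = (-0.06043, -0.00963, +0.72338); u = 452.6·(-0.06043)/0.72338 + 324.2 = 286.3913, v = 707.0·(-0.00963)/0.72338 + 243.3 = 233.8846
M2: Pc = R·M2+t = (-0.07055, -0.13660, +0.77648); u = 452.6·(-0.07055)/0.77648 + 324.2 = 283.0766, v = 707.0·(-0.13660)/0.77648 + 243.3 = 118.9189
M3: Pc = R·M3+t = (-0.20717, -0.13377, +0.75722); u = 452.6·(-0.20717)/0.75722 + 324.2 = 200.3714, v = 707.0·(-0.13377)/0.75722 + 243.3 = 118.4056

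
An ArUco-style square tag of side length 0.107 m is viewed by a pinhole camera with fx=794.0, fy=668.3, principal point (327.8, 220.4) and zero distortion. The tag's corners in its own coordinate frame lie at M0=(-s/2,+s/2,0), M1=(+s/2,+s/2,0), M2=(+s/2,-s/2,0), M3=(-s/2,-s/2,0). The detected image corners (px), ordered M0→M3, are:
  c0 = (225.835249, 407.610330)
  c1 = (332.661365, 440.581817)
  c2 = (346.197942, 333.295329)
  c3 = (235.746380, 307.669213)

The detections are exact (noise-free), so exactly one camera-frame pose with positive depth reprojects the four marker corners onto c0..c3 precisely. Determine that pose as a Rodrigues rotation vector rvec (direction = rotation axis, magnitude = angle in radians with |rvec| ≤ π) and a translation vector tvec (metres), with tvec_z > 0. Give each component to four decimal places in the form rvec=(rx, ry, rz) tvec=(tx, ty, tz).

rvec=(0.1251, 0.5106, 0.1359) tvec=(-0.0371, 0.1491, 0.6556)

Intrinsics K: fx=794.0, fy=668.3, cx=327.8, cy=220.4
Marker side s = 0.107 m; corners in marker frame (Z=0):
  M0 = (-0.0535, +0.0535, 0)
  M1 = (+0.0535, +0.0535, 0)
  M2 = (+0.0535, -0.0535, 0)
  M3 = (-0.0535, -0.0535, 0)
Detected image corners:
  c0 = (225.835249, 407.610330) px
  c1 = (332.661365, 440.581817) px
  c2 = (346.197942, 333.295329) px
  c3 = (235.746380, 307.669213) px
Planar DLT: solve 8×8 A·h = b for H (H[2,2]=1):
  H  [+807.40172 -42.40170 +282.91999]
  H  [+3.03588 +1053.85822 +372.36475]
  H  [-0.72850 +0.23327 +1.00000]
B = K⁻¹H; ‖b₁‖=1.525388, ‖b₂‖=1.525388; λ = 2/(‖b₁‖+‖b₂‖) = 0.655571, sign → tz>0 ⇒ λ=+0.655571
r₁ = λ·B[:,0] = (+0.86381,+0.16048,-0.47758); r₂ = λ·B[:,1] = (-0.09814,+0.98335,+0.15292)
r₃ = r₁×r₂ = (+0.49417,-0.08522,+0.86518); SVD([r₁ r₂ r₃]) → R = UVᵀ:
  R  [+0.86381 -0.09814 +0.49417]
  R  [+0.16048 +0.98335 -0.08522]
  R  [-0.47758 +0.15292 +0.86518]
t = (-0.03706, +0.14907, +0.65557) m
tr R = 2.712333; θ = arccos((tr R − 1)/2) = 0.542992 rad = 31.111°
axis k = ((R−Rᵀ)₃₂, (R−Rᵀ)₁₃, (R−Rᵀ)₂₁) / (2 sinθ) = (+0.230450, +0.940351, +0.250265)
rvec = θ·k = (+0.125133, +0.510603, +0.135892)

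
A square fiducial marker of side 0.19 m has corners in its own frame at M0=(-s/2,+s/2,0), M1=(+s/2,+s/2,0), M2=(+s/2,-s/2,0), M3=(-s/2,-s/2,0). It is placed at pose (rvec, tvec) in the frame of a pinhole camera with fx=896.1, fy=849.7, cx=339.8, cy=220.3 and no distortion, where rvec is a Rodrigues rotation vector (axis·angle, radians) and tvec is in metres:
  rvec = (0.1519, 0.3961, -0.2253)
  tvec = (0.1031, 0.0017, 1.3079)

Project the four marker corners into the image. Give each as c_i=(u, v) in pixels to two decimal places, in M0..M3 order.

Intrinsics K: fx=896.1, fy=849.7, cx=339.8, cy=220.3
Marker side s = 0.19 m; corners in marker frame (Z=0):
  M0 = (-0.0950, +0.0950, 0)
  M1 = (+0.0950, +0.0950, 0)
  M2 = (+0.0950, -0.0950, 0)
  M3 = (-0.0950, -0.0950, 0)
rvec = (0.1519, 0.3961, -0.2253), |rvec| = θ = 0.48034 rad = 27.522°
Rodrigues: sinθ=0.46208, 1−cosθ=0.11316; R = I + sinθ·[k]× + (1−cosθ)·[k]×²:
    [+0.89815 +0.24625 +0.36426]
    [-0.18723 +0.96379 -0.18990]
    [-0.39783 +0.10236 +0.91173]
t = (0.1031, 0.0017, 1.3079) m
M0: Pc = R·M0+t = (+0.04117, +0.11105, +1.35542); u = 896.1·(+0.04117)/1.35542 + 339.8 = 367.0177, v = 849.7·(+0.11105)/1.35542 + 220.3 = 289.9140
M1: Pc = R·M1+t = (+0.21182, +0.07547, +1.27983); u = 896.1·(+0.21182)/1.27983 + 339.8 = 488.1087, v = 849.7·(+0.07547)/1.27983 + 220.3 = 270.4080
M2: Pc = R·M2+t = (+0.16503, -0.10765, +1.26038); u = 896.1·(+0.16503)/1.26038 + 339.8 = 457.1330, v = 849.7·(-0.10765)/1.26038 + 220.3 = 147.7292
M3: Pc = R·M3+t = (-0.00562, -0.07207, +1.33597); u = 896.1·(-0.00562)/1.33597 + 339.8 = 336.0318, v = 849.7·(-0.07207)/1.33597 + 220.3 = 174.4601

c0=(367.02, 289.91) c1=(488.11, 270.41) c2=(457.13, 147.73) c3=(336.03, 174.46)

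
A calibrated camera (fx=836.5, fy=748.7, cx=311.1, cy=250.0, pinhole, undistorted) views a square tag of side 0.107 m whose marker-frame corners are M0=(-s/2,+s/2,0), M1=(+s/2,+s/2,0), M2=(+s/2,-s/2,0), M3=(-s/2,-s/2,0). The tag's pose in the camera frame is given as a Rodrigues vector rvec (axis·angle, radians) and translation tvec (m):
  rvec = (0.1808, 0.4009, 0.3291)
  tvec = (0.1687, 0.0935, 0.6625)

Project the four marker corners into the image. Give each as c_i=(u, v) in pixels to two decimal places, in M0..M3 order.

Intrinsics K: fx=836.5, fy=748.7, cx=311.1, cy=250.0
Marker side s = 0.107 m; corners in marker frame (Z=0):
  M0 = (-0.0535, +0.0535, 0)
  M1 = (+0.0535, +0.0535, 0)
  M2 = (+0.0535, -0.0535, 0)
  M3 = (-0.0535, -0.0535, 0)
rvec = (0.1808, 0.4009, 0.3291), |rvec| = θ = 0.54929 rad = 31.472°
Rodrigues: sinθ=0.52208, 1−cosθ=0.14710; R = I + sinθ·[k]× + (1−cosθ)·[k]×²:
    [+0.86883 -0.27746 +0.41005]
    [+0.34814 +0.93126 -0.10752]
    [-0.35203 +0.23617 +0.90570]
t = (0.1687, 0.0935, 0.6625) m
M0: Pc = R·M0+t = (+0.10737, +0.12470, +0.69397); u = 836.5·(+0.10737)/0.69397 + 311.1 = 440.5262, v = 748.7·(+0.12470)/0.69397 + 250.0 = 384.5313
M1: Pc = R·M1+t = (+0.20034, +0.16195, +0.65630); u = 836.5·(+0.20034)/0.65630 + 311.1 = 566.4449, v = 748.7·(+0.16195)/0.65630 + 250.0 = 434.7477
M2: Pc = R·M2+t = (+0.23003, +0.06230, +0.63103); u = 836.5·(+0.23003)/0.63103 + 311.1 = 616.0253, v = 748.7·(+0.06230)/0.63103 + 250.0 = 323.9208
M3: Pc = R·M3+t = (+0.13706, +0.02505, +0.66870); u = 836.5·(+0.13706)/0.66870 + 311.1 = 482.5553, v = 748.7·(+0.02505)/0.66870 + 250.0 = 278.0496

c0=(440.53, 384.53) c1=(566.44, 434.75) c2=(616.03, 323.92) c3=(482.56, 278.05)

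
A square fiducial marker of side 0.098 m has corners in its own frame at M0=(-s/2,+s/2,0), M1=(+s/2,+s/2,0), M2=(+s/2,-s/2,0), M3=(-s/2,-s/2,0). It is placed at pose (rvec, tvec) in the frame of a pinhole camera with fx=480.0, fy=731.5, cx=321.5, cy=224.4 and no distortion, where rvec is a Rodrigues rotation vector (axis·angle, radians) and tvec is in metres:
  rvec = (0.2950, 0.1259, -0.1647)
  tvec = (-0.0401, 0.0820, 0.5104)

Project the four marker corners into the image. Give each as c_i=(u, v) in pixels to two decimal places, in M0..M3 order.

c0=(249.89, 410.60) c1=(336.97, 395.99) c2=(320.58, 267.39) c3=(229.25, 286.47)

Intrinsics K: fx=480.0, fy=731.5, cx=321.5, cy=224.4
Marker side s = 0.098 m; corners in marker frame (Z=0):
  M0 = (-0.0490, +0.0490, 0)
  M1 = (+0.0490, +0.0490, 0)
  M2 = (+0.0490, -0.0490, 0)
  M3 = (-0.0490, -0.0490, 0)
rvec = (0.2950, 0.1259, -0.1647), |rvec| = θ = 0.36056 rad = 20.658°
Rodrigues: sinθ=0.35280, 1−cosθ=0.06430; R = I + sinθ·[k]× + (1−cosθ)·[k]×²:
    [+0.97874 +0.17952 +0.09916]
    [-0.14278 +0.94354 -0.29891]
    [-0.14722 +0.27839 +0.94912]
t = (-0.0401, 0.0820, 0.5104) m
M0: Pc = R·M0+t = (-0.07926, +0.13523, +0.53126); u = 480.0·(-0.07926)/0.53126 + 321.5 = 249.8854, v = 731.5·(+0.13523)/0.53126 + 224.4 = 410.6018
M1: Pc = R·M1+t = (+0.01666, +0.12124, +0.51683); u = 480.0·(+0.01666)/0.51683 + 321.5 = 336.9683, v = 731.5·(+0.12124)/0.51683 + 224.4 = 395.9948
M2: Pc = R·M2+t = (-0.00094, +0.02877, +0.48954); u = 480.0·(-0.00094)/0.48954 + 321.5 = 320.5800, v = 731.5·(+0.02877)/0.48954 + 224.4 = 267.3896
M3: Pc = R·M3+t = (-0.09686, +0.04276, +0.50397); u = 480.0·(-0.09686)/0.50397 + 321.5 = 229.2520, v = 731.5·(+0.04276)/0.50397 + 224.4 = 286.4691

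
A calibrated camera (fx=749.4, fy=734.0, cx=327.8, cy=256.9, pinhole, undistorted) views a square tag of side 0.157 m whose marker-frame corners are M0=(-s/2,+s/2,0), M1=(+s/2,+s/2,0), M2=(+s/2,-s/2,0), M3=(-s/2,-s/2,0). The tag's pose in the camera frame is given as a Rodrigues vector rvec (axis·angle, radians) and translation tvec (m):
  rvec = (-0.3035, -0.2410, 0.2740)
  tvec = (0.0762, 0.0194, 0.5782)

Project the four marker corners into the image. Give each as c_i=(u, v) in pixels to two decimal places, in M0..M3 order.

Intrinsics K: fx=749.4, fy=734.0, cx=327.8, cy=256.9
Marker side s = 0.157 m; corners in marker frame (Z=0):
  M0 = (-0.0785, +0.0785, 0)
  M1 = (+0.0785, +0.0785, 0)
  M2 = (+0.0785, -0.0785, 0)
  M3 = (-0.0785, -0.0785, 0)
rvec = (-0.3035, -0.2410, 0.2740), |rvec| = θ = 0.47463 rad = 27.194°
Rodrigues: sinθ=0.45701, 1−cosθ=0.11054; R = I + sinθ·[k]× + (1−cosθ)·[k]×²:
    [+0.93466 -0.22794 -0.27286]
    [+0.29972 +0.91796 +0.25983]
    [+0.19125 -0.32463 +0.92630]
t = (0.0762, 0.0194, 0.5782) m
M0: Pc = R·M0+t = (-0.01506, +0.06793, +0.53770); u = 749.4·(-0.01506)/0.53770 + 327.8 = 306.8051, v = 734.0·(+0.06793)/0.53770 + 256.9 = 349.6319
M1: Pc = R·M1+t = (+0.13168, +0.11499, +0.56773); u = 749.4·(+0.13168)/0.56773 + 327.8 = 501.6142, v = 734.0·(+0.11499)/0.56773 + 256.9 = 405.5646
M2: Pc = R·M2+t = (+0.16746, -0.02913, +0.61870); u = 749.4·(+0.16746)/0.61870 + 327.8 = 530.6418, v = 734.0·(-0.02913)/0.61870 + 256.9 = 222.3385
M3: Pc = R·M3+t = (+0.02072, -0.07619, +0.58867); u = 749.4·(+0.02072)/0.58867 + 327.8 = 354.1801, v = 734.0·(-0.07619)/0.58867 + 256.9 = 161.9029

c0=(306.81, 349.63) c1=(501.61, 405.56) c2=(530.64, 222.34) c3=(354.18, 161.90)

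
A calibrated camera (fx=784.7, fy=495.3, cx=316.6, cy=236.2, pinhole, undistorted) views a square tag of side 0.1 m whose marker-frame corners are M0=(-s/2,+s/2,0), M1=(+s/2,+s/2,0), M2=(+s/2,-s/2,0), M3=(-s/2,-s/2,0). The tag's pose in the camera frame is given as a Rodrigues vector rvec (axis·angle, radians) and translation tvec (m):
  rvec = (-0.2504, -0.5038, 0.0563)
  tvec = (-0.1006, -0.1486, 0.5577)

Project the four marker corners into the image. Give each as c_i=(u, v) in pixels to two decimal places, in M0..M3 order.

Intrinsics K: fx=784.7, fy=495.3, cx=316.6, cy=236.2
Marker side s = 0.1 m; corners in marker frame (Z=0):
  M0 = (-0.0500, +0.0500, 0)
  M1 = (+0.0500, +0.0500, 0)
  M2 = (+0.0500, -0.0500, 0)
  M3 = (-0.0500, -0.0500, 0)
rvec = (-0.2504, -0.5038, 0.0563), |rvec| = θ = 0.56541 rad = 32.395°
Rodrigues: sinθ=0.53576, 1−cosθ=0.15563; R = I + sinθ·[k]× + (1−cosθ)·[k]×²:
    [+0.87489 +0.00807 -0.48425]
    [+0.11476 +0.96793 +0.22346]
    [+0.47052 -0.25108 +0.84591]
t = (-0.1006, -0.1486, 0.5577) m
M0: Pc = R·M0+t = (-0.14394, -0.10594, +0.52162); u = 784.7·(-0.14394)/0.52162 + 316.6 = 100.0614, v = 495.3·(-0.10594)/0.52162 + 236.2 = 135.6042
M1: Pc = R·M1+t = (-0.05645, -0.09447, +0.56867); u = 784.7·(-0.05645)/0.56867 + 316.6 = 238.7029, v = 495.3·(-0.09447)/0.56867 + 236.2 = 153.9230
M2: Pc = R·M2+t = (-0.05726, -0.19126, +0.59378); u = 784.7·(-0.05726)/0.59378 + 316.6 = 240.9309, v = 495.3·(-0.19126)/0.59378 + 236.2 = 76.6621
M3: Pc = R·M3+t = (-0.14475, -0.20273, +0.54673); u = 784.7·(-0.14475)/0.54673 + 316.6 = 108.8481, v = 495.3·(-0.20273)/0.54673 + 236.2 = 52.5355

c0=(100.06, 135.60) c1=(238.70, 153.92) c2=(240.93, 76.66) c3=(108.85, 52.54)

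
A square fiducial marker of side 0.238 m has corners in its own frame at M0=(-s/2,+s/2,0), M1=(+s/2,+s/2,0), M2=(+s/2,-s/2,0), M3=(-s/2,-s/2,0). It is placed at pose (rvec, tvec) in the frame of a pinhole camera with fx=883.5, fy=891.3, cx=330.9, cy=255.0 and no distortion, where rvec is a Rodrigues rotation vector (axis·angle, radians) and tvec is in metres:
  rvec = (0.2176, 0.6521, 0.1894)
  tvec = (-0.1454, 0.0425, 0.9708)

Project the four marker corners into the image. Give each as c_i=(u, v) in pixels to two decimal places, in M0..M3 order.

Intrinsics K: fx=883.5, fy=891.3, cx=330.9, cy=255.0
Marker side s = 0.238 m; corners in marker frame (Z=0):
  M0 = (-0.1190, +0.1190, 0)
  M1 = (+0.1190, +0.1190, 0)
  M2 = (+0.1190, -0.1190, 0)
  M3 = (-0.1190, -0.1190, 0)
rvec = (0.2176, 0.6521, 0.1894), |rvec| = θ = 0.71306 rad = 40.855°
Rodrigues: sinθ=0.65415, 1−cosθ=0.24364; R = I + sinθ·[k]× + (1−cosθ)·[k]×²:
    [+0.77905 -0.10576 +0.61798]
    [+0.24175 +0.96012 -0.14044]
    [-0.57848 +0.25880 +0.77355]
t = (-0.1454, 0.0425, 0.9708) m
M0: Pc = R·M0+t = (-0.25069, +0.12799, +1.07044); u = 883.5·(-0.25069)/1.07044 + 330.9 = 123.9874, v = 891.3·(+0.12799)/1.07044 + 255.0 = 361.5683
M1: Pc = R·M1+t = (-0.06528, +0.18552, +0.93276); u = 883.5·(-0.06528)/0.93276 + 330.9 = 269.0690, v = 891.3·(+0.18552)/0.93276 + 255.0 = 432.2763
M2: Pc = R·M2+t = (-0.04011, -0.04299, +0.87116); u = 883.5·(-0.04011)/0.87116 + 330.9 = 290.2246, v = 891.3·(-0.04299)/0.87116 + 255.0 = 211.0195
M3: Pc = R·M3+t = (-0.22552, -0.10052, +1.00884); u = 883.5·(-0.22552)/1.00884 + 330.9 = 133.3978, v = 891.3·(-0.10052)/1.00884 + 255.0 = 166.1897

c0=(123.99, 361.57) c1=(269.07, 432.28) c2=(290.22, 211.02) c3=(133.40, 166.19)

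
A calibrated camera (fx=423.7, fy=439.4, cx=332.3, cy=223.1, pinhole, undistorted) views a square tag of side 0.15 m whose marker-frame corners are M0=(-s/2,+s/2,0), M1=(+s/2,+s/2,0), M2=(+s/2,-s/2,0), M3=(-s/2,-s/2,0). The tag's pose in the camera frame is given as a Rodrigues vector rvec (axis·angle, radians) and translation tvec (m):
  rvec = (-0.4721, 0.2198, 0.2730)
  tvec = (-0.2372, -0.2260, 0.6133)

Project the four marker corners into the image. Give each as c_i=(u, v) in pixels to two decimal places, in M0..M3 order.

c0=(99.59, 93.71) c1=(189.19, 108.68) c2=(234.85, 29.80) c3=(150.89, 21.04)

Intrinsics K: fx=423.7, fy=439.4, cx=332.3, cy=223.1
Marker side s = 0.15 m; corners in marker frame (Z=0):
  M0 = (-0.0750, +0.0750, 0)
  M1 = (+0.0750, +0.0750, 0)
  M2 = (+0.0750, -0.0750, 0)
  M3 = (-0.0750, -0.0750, 0)
rvec = (-0.4721, 0.2198, 0.2730), |rvec| = θ = 0.58798 rad = 33.689°
Rodrigues: sinθ=0.55468, 1−cosθ=0.16794; R = I + sinθ·[k]× + (1−cosθ)·[k]×²:
    [+0.94033 -0.30795 +0.14475]
    [+0.20713 +0.85553 +0.47451]
    [-0.26996 -0.41622 +0.86827]
t = (-0.2372, -0.2260, 0.6133) m
M0: Pc = R·M0+t = (-0.33082, -0.17737, +0.60233); u = 423.7·(-0.33082)/0.60233 + 332.3 = 99.5895, v = 439.4·(-0.17737)/0.60233 + 223.1 = 93.7086
M1: Pc = R·M1+t = (-0.18977, -0.14630, +0.56184); u = 423.7·(-0.18977)/0.56184 + 332.3 = 189.1871, v = 439.4·(-0.14630)/0.56184 + 223.1 = 108.6819
M2: Pc = R·M2+t = (-0.14358, -0.27463, +0.62427); u = 423.7·(-0.14358)/0.62427 + 332.3 = 234.8507, v = 439.4·(-0.27463)/0.62427 + 223.1 = 29.7982
M3: Pc = R·M3+t = (-0.28463, -0.30570, +0.66476); u = 423.7·(-0.28463)/0.66476 + 332.3 = 150.8862, v = 439.4·(-0.30570)/0.66476 + 223.1 = 21.0363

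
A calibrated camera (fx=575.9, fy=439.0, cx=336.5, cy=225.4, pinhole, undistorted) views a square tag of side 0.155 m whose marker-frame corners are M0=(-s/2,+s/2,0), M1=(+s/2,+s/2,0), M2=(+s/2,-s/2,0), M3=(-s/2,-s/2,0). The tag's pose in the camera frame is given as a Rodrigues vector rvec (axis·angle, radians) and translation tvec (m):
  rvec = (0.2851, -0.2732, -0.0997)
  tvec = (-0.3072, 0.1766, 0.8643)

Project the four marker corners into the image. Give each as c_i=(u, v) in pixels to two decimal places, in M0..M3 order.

c0=(86.22, 357.56) c1=(191.37, 341.71) c2=(177.71, 272.34) c3=(66.15, 285.77)

Intrinsics K: fx=575.9, fy=439.0, cx=336.5, cy=225.4
Marker side s = 0.155 m; corners in marker frame (Z=0):
  M0 = (-0.0775, +0.0775, 0)
  M1 = (+0.0775, +0.0775, 0)
  M2 = (+0.0775, -0.0775, 0)
  M3 = (-0.0775, -0.0775, 0)
rvec = (0.2851, -0.2732, -0.0997), |rvec| = θ = 0.40726 rad = 23.334°
Rodrigues: sinθ=0.39609, 1−cosθ=0.08179; R = I + sinθ·[k]× + (1−cosθ)·[k]×²:
    [+0.95829 +0.05856 -0.27973]
    [-0.13538 +0.95502 -0.26385]
    [+0.25169 +0.29072 +0.92311]
t = (-0.3072, 0.1766, 0.8643) m
M0: Pc = R·M0+t = (-0.37693, +0.26111, +0.86732); u = 575.9·(-0.37693)/0.86732 + 336.5 = 86.2203, v = 439.0·(+0.26111)/0.86732 + 225.4 = 357.5596
M1: Pc = R·M1+t = (-0.22839, +0.24012, +0.90634); u = 575.9·(-0.22839)/0.90634 + 336.5 = 191.3749, v = 439.0·(+0.24012)/0.90634 + 225.4 = 341.7073
M2: Pc = R·M2+t = (-0.23747, +0.09209, +0.86128); u = 575.9·(-0.23747)/0.86128 + 336.5 = 177.7131, v = 439.0·(+0.09209)/0.86128 + 225.4 = 272.3415
M3: Pc = R·M3+t = (-0.38601, +0.11308, +0.82226); u = 575.9·(-0.38601)/0.82226 + 336.5 = 66.1477, v = 439.0·(+0.11308)/0.82226 + 225.4 = 285.7714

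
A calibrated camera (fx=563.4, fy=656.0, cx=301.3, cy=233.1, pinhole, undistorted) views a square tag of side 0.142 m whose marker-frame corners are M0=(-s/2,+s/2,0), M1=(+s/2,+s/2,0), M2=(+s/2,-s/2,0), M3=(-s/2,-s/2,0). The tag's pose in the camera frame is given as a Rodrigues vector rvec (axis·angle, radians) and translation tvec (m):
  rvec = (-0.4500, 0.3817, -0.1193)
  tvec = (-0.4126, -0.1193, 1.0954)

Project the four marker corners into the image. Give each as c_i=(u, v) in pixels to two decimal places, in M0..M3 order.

c0=(54.66, 207.83) c1=(114.40, 189.17) c2=(123.01, 116.14) c3=(66.21, 136.78)

Intrinsics K: fx=563.4, fy=656.0, cx=301.3, cy=233.1
Marker side s = 0.142 m; corners in marker frame (Z=0):
  M0 = (-0.0710, +0.0710, 0)
  M1 = (+0.0710, +0.0710, 0)
  M2 = (+0.0710, -0.0710, 0)
  M3 = (-0.0710, -0.0710, 0)
rvec = (-0.4500, 0.3817, -0.1193), |rvec| = θ = 0.60202 rad = 34.493°
Rodrigues: sinθ=0.56631, 1−cosθ=0.17581; R = I + sinθ·[k]× + (1−cosθ)·[k]×²:
    [+0.92242 +0.02890 +0.38510]
    [-0.19554 +0.89487 +0.40122]
    [-0.33302 -0.44540 +0.83110]
t = (-0.4126, -0.1193, 1.0954) m
M0: Pc = R·M0+t = (-0.47604, -0.04188, +1.08742); u = 563.4·(-0.47604)/1.08742 + 301.3 = 54.6606, v = 656.0·(-0.04188)/1.08742 + 233.1 = 207.8349
M1: Pc = R·M1+t = (-0.34506, -0.06965, +1.04013); u = 563.4·(-0.34506)/1.04013 + 301.3 = 114.3965, v = 656.0·(-0.06965)/1.04013 + 233.1 = 189.1738
M2: Pc = R·M2+t = (-0.34916, -0.19672, +1.10338); u = 563.4·(-0.34916)/1.10338 + 301.3 = 123.0142, v = 656.0·(-0.19672)/1.10338 + 233.1 = 116.1431
M3: Pc = R·M3+t = (-0.48014, -0.16895, +1.15067); u = 563.4·(-0.48014)/1.15067 + 301.3 = 66.2075, v = 656.0·(-0.16895)/1.15067 + 233.1 = 136.7798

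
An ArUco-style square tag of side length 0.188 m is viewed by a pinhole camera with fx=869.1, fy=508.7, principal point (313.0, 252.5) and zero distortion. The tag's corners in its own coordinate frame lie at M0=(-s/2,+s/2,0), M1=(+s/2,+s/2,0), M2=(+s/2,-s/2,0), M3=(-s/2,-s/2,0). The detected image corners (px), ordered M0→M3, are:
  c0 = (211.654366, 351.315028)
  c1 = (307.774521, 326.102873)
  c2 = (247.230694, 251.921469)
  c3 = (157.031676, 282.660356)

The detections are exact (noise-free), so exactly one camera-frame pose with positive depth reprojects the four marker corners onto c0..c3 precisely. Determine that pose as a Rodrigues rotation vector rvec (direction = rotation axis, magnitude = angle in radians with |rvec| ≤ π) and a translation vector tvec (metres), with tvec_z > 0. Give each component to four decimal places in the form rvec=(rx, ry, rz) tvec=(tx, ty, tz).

rvec=(0.0486, 0.5712, -0.4620) tvec=(-0.1176, 0.1213, 1.2138)

Intrinsics K: fx=869.1, fy=508.7, cx=313.0, cy=252.5
Marker side s = 0.188 m; corners in marker frame (Z=0):
  M0 = (-0.0940, +0.0940, 0)
  M1 = (+0.0940, +0.0940, 0)
  M2 = (+0.0940, -0.0940, 0)
  M3 = (-0.0940, -0.0940, 0)
Detected image corners:
  c0 = (211.654366, 351.315028) px
  c1 = (307.774521, 326.102873) px
  c2 = (247.230694, 251.921469) px
  c3 = (157.031676, 282.660356) px
Planar DLT: solve 8×8 A·h = b for H (H[2,2]=1):
  H  [+394.28465 +290.09452 +228.82275]
  H  [-281.61453 +358.87307 +303.34980]
  H  [-0.43801 -0.06734 +1.00000]
B = K⁻¹H; ‖b₁‖=0.823831, ‖b₂‖=0.823831; λ = 2/(‖b₁‖+‖b₂‖) = 1.213841, sign → tz>0 ⇒ λ=+1.213841
r₁ = λ·B[:,0] = (+0.74216,-0.40808,-0.53167); r₂ = λ·B[:,1] = (+0.43460,+0.89690,-0.08174)
r₃ = r₁×r₂ = (+0.51021,-0.17040,+0.84300); SVD([r₁ r₂ r₃]) → R = UVᵀ:
  R  [+0.74216 +0.43460 +0.51021]
  R  [-0.40808 +0.89690 -0.17040]
  R  [-0.53167 -0.08174 +0.84300]
t = (-0.11757, +0.12134, +1.21384) m
tr R = 2.482063; θ = arccos((tr R − 1)/2) = 0.736191 rad = 42.181°
axis k = ((R−Rᵀ)₃₂, (R−Rᵀ)₁₃, (R−Rᵀ)₂₁) / (2 sinθ) = (+0.066015, +0.775821, -0.627490)
rvec = θ·k = (+0.048600, +0.571153, -0.461952)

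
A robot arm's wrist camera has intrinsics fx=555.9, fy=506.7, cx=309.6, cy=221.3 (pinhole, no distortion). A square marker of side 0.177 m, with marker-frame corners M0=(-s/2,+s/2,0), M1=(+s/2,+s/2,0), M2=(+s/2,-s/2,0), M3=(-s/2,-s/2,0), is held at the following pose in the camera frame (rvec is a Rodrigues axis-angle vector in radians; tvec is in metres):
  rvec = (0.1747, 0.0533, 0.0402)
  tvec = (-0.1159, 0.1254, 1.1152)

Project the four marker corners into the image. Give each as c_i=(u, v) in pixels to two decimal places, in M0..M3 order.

Intrinsics K: fx=555.9, fy=506.7, cx=309.6, cy=221.3
Marker side s = 0.177 m; corners in marker frame (Z=0):
  M0 = (-0.0885, +0.0885, 0)
  M1 = (+0.0885, +0.0885, 0)
  M2 = (+0.0885, -0.0885, 0)
  M3 = (-0.0885, -0.0885, 0)
rvec = (0.1747, 0.0533, 0.0402), |rvec| = θ = 0.18702 rad = 10.716°
Rodrigues: sinθ=0.18593, 1−cosθ=0.01744; R = I + sinθ·[k]× + (1−cosθ)·[k]×²:
    [+0.99778 -0.03532 +0.05649]
    [+0.04461 +0.98398 -0.17262]
    [-0.04949 +0.17475 +0.98337]
t = (-0.1159, 0.1254, 1.1152) m
M0: Pc = R·M0+t = (-0.20733, +0.20853, +1.13505); u = 555.9·(-0.20733)/1.13505 + 309.6 = 208.0583, v = 506.7·(+0.20853)/1.13505 + 221.3 = 314.3926
M1: Pc = R·M1+t = (-0.03072, +0.21643, +1.12629); u = 555.9·(-0.03072)/1.12629 + 309.6 = 294.4362, v = 506.7·(+0.21643)/1.12629 + 221.3 = 318.6688
M2: Pc = R·M2+t = (-0.02447, +0.04227, +1.09535); u = 555.9·(-0.02447)/1.09535 + 309.6 = 297.1811, v = 506.7·(+0.04227)/1.09535 + 221.3 = 240.8517
M3: Pc = R·M3+t = (-0.20108, +0.03437, +1.10411); u = 555.9·(-0.20108)/1.10411 + 309.6 = 208.3616, v = 506.7·(+0.03437)/1.10411 + 221.3 = 237.0731

c0=(208.06, 314.39) c1=(294.44, 318.67) c2=(297.18, 240.85) c3=(208.36, 237.07)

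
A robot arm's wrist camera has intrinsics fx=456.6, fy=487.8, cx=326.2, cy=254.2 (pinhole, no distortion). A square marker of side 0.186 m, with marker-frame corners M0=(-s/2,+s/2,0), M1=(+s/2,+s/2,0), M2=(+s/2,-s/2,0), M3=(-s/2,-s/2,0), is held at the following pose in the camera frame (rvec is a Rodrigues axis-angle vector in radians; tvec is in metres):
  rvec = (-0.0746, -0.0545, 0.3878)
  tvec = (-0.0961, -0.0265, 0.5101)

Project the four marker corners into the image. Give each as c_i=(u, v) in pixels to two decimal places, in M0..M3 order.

c0=(127.55, 277.71) c1=(285.53, 345.45) c2=(347.91, 182.13) c3=(195.55, 114.14)

Intrinsics K: fx=456.6, fy=487.8, cx=326.2, cy=254.2
Marker side s = 0.186 m; corners in marker frame (Z=0):
  M0 = (-0.0930, +0.0930, 0)
  M1 = (+0.0930, +0.0930, 0)
  M2 = (+0.0930, -0.0930, 0)
  M3 = (-0.0930, -0.0930, 0)
rvec = (-0.0746, -0.0545, 0.3878), |rvec| = θ = 0.39865 rad = 22.841°
Rodrigues: sinθ=0.38818, 1−cosθ=0.07842; R = I + sinθ·[k]× + (1−cosθ)·[k]×²:
    [+0.92433 -0.37560 -0.06734]
    [+0.37962 +0.92305 +0.06221]
    [+0.03879 -0.08307 +0.99579]
t = (-0.0961, -0.0265, 0.5101) m
M0: Pc = R·M0+t = (-0.21699, +0.02404, +0.49877); u = 456.6·(-0.21699)/0.49877 + 326.2 = 127.5513, v = 487.8·(+0.02404)/0.49877 + 254.2 = 277.7108
M1: Pc = R·M1+t = (-0.04507, +0.09465, +0.50598); u = 456.6·(-0.04507)/0.50598 + 326.2 = 285.5302, v = 487.8·(+0.09465)/0.50598 + 254.2 = 345.4468
M2: Pc = R·M2+t = (+0.02479, -0.07704, +0.52143); u = 456.6·(+0.02479)/0.52143 + 326.2 = 347.9111, v = 487.8·(-0.07704)/0.52143 + 254.2 = 182.1297
M3: Pc = R·M3+t = (-0.14713, -0.14765, +0.51422); u = 456.6·(-0.14713)/0.51422 + 326.2 = 195.5543, v = 487.8·(-0.14765)/0.51422 + 254.2 = 114.1374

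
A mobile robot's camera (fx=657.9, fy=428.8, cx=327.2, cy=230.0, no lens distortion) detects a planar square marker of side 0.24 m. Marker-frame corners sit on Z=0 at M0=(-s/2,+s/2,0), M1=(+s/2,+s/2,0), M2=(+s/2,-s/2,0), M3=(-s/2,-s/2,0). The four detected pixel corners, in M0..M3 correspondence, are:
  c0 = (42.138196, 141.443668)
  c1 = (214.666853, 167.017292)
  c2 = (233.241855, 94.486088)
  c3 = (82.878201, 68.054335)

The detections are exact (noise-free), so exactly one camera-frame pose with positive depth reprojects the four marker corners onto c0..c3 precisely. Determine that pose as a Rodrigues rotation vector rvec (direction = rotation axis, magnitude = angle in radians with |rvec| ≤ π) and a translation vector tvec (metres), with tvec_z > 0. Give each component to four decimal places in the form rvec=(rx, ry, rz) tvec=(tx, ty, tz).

rvec=(-0.5474, -0.2887, 0.1225) tvec=(-0.2749, -0.2665, 1.0008)

Intrinsics K: fx=657.9, fy=428.8, cx=327.2, cy=230.0
Marker side s = 0.24 m; corners in marker frame (Z=0):
  M0 = (-0.1200, +0.1200, 0)
  M1 = (+0.1200, +0.1200, 0)
  M2 = (+0.1200, -0.1200, 0)
  M3 = (-0.1200, -0.1200, 0)
Detected image corners:
  c0 = (42.138196, 141.443668) px
  c1 = (214.666853, 167.017292) px
  c2 = (233.241855, 94.486088) px
  c3 = (82.878201, 68.054335) px
Planar DLT: solve 8×8 A·h = b for H (H[2,2]=1):
  H  [+703.75880 -197.94745 +146.47069]
  H  [+136.40494 +241.72576 +115.80731]
  H  [+0.23734 -0.52844 +1.00000]
B = K⁻¹H; ‖b₁‖=0.999202, ‖b₂‖=0.999202; λ = 2/(‖b₁‖+‖b₂‖) = 1.000799, sign → tz>0 ⇒ λ=+1.000799
r₁ = λ·B[:,0] = (+0.95243,+0.19096,+0.23753); r₂ = λ·B[:,1] = (-0.03809,+0.84785,-0.52887)
r₃ = r₁×r₂ = (-0.30238,+0.49466,+0.81479); SVD([r₁ r₂ r₃]) → R = UVᵀ:
  R  [+0.95243 -0.03809 -0.30238]
  R  [+0.19096 +0.84785 +0.49466]
  R  [+0.23753 -0.52887 +0.81479]
t = (-0.27493, -0.26652, +1.00080) m
tr R = 2.615064; θ = arccos((tr R − 1)/2) = 0.630841 rad = 36.145°
axis k = ((R−Rᵀ)₃₂, (R−Rᵀ)₁₃, (R−Rᵀ)₂₁) / (2 sinθ) = (-0.867652, -0.457689, +0.194166)
rvec = θ·k = (-0.547350, -0.288729, +0.122488)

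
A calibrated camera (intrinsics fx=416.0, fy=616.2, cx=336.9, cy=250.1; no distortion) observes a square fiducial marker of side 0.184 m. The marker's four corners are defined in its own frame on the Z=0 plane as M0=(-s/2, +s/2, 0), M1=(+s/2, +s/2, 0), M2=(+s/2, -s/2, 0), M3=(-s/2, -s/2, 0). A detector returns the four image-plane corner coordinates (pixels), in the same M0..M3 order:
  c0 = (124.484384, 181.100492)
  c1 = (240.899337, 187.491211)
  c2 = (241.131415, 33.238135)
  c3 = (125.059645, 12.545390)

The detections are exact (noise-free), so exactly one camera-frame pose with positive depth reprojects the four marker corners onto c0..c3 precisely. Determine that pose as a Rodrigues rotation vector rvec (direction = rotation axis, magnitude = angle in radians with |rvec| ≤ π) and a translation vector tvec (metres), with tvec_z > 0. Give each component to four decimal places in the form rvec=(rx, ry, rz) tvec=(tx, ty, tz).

rvec=(-0.0100, -0.3458, 0.0016) tvec=(-0.2556, -0.1667, 0.7021)

Intrinsics K: fx=416.0, fy=616.2, cx=336.9, cy=250.1
Marker side s = 0.184 m; corners in marker frame (Z=0):
  M0 = (-0.0920, +0.0920, 0)
  M1 = (+0.0920, +0.0920, 0)
  M2 = (+0.0920, -0.0920, 0)
  M3 = (-0.0920, -0.0920, 0)
Detected image corners:
  c0 = (124.484384, 181.100492) px
  c1 = (240.899337, 187.491211) px
  c2 = (241.131415, 33.238135) px
  c3 = (125.059645, 12.545390) px
Planar DLT: solve 8×8 A·h = b for H (H[2,2]=1):
  H  [+720.05394 -4.78034 +185.47549]
  H  [+123.66096 +873.98146 +103.78786]
  H  [+0.48278 -0.01437 +1.00000]
B = K⁻¹H; ‖b₁‖=1.424245, ‖b₂‖=1.424245; λ = 2/(‖b₁‖+‖b₂‖) = 0.702126, sign → tz>0 ⇒ λ=+0.702126
r₁ = λ·B[:,0] = (+0.94079,+0.00332,+0.33897); r₂ = λ·B[:,1] = (+0.00010,+0.99995,-0.01009)
r₃ = r₁×r₂ = (-0.33899,+0.00953,+0.94074); SVD([r₁ r₂ r₃]) → R = UVᵀ:
  R  [+0.94079 +0.00010 -0.33899]
  R  [+0.00332 +0.99995 +0.00953]
  R  [+0.33897 -0.01009 +0.94074]
t = (-0.25557, -0.16671, +0.70213) m
tr R = 2.881481; θ = arccos((tr R − 1)/2) = 0.345990 rad = 19.824°
axis k = ((R−Rᵀ)₃₂, (R−Rᵀ)₁₃, (R−Rᵀ)₂₁) / (2 sinθ) = (-0.028919, -0.999570, +0.004750)
rvec = θ·k = (-0.010006, -0.345841, +0.001644)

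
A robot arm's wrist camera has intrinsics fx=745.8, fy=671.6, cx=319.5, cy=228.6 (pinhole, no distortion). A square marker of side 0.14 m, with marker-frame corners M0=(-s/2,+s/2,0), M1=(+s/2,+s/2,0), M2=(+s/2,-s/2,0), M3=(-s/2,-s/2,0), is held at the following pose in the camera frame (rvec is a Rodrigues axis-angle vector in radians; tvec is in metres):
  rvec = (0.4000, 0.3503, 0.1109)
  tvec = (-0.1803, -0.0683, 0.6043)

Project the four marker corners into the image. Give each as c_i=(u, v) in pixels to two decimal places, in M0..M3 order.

c0=(36.39, 211.81) c1=(175.93, 237.39) c2=(168.45, 82.97) c3=(16.41, 66.26)

Intrinsics K: fx=745.8, fy=671.6, cx=319.5, cy=228.6
Marker side s = 0.14 m; corners in marker frame (Z=0):
  M0 = (-0.0700, +0.0700, 0)
  M1 = (+0.0700, +0.0700, 0)
  M2 = (+0.0700, -0.0700, 0)
  M3 = (-0.0700, -0.0700, 0)
rvec = (0.4000, 0.3503, 0.1109), |rvec| = θ = 0.54315 rad = 31.120°
Rodrigues: sinθ=0.51683, 1−cosθ=0.14391; R = I + sinθ·[k]× + (1−cosθ)·[k]×²:
    [+0.93414 -0.03717 +0.35497]
    [+0.17388 +0.91595 -0.36167]
    [-0.31169 +0.39957 +0.86209]
t = (-0.1803, -0.0683, 0.6043) m
M0: Pc = R·M0+t = (-0.24829, -0.01636, +0.65409); u = 745.8·(-0.24829)/0.65409 + 319.5 = 36.3944, v = 671.6·(-0.01636)/0.65409 + 228.6 = 211.8068
M1: Pc = R·M1+t = (-0.11751, +0.00799, +0.61045); u = 745.8·(-0.11751)/0.61045 + 319.5 = 175.9330, v = 671.6·(+0.00799)/0.61045 + 228.6 = 237.3882
M2: Pc = R·M2+t = (-0.11231, -0.12024, +0.55451); u = 745.8·(-0.11231)/0.55451 + 319.5 = 168.4492, v = 671.6·(-0.12024)/0.55451 + 228.6 = 82.9650
M3: Pc = R·M3+t = (-0.24309, -0.14459, +0.59815); u = 745.8·(-0.24309)/0.59815 + 319.5 = 16.4066, v = 671.6·(-0.14459)/0.59815 + 228.6 = 66.2567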